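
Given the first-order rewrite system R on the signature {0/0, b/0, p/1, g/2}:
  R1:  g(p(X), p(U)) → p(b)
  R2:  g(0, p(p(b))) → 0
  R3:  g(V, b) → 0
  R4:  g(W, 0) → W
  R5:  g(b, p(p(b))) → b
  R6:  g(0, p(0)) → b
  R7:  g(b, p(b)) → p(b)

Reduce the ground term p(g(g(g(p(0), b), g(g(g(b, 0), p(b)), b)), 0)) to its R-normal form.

1. p(g(g(g(p(0), b), g(g(g(b, 0), p(b)), b)), 0))  →  p(g(g(p(0), b), g(g(g(b, 0), p(b)), b)))   [R4 at 1]
2. p(g(g(p(0), b), g(g(g(b, 0), p(b)), b)))  →  p(g(0, g(g(g(b, 0), p(b)), b)))   [R3 at 1.1]
3. p(g(0, g(g(g(b, 0), p(b)), b)))  →  p(g(0, 0))   [R3 at 1.2]
4. p(g(0, 0))  →  p(0)   [R4 at 1]

p(0)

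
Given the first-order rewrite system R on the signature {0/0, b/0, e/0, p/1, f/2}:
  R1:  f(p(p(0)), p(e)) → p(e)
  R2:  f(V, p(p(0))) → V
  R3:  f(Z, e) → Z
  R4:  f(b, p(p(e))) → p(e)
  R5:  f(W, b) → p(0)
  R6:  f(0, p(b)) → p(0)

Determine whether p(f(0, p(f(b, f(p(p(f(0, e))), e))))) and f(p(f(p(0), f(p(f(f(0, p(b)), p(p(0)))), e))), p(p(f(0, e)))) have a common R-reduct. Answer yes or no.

yes — NF(t₁) = p(p(0)), NF(t₂) = p(p(0))

Reduce t₁ = p(f(0, p(f(b, f(p(p(f(0, e))), e))))):
1. p(f(0, p(f(b, f(p(p(f(0, e))), e)))))  →  p(f(0, p(f(b, p(p(f(0, e)))))))   [R3 at 1.2.1.2]
2. p(f(0, p(f(b, p(p(f(0, e)))))))  →  p(f(0, p(f(b, p(p(0))))))   [R3 at 1.2.1.2.1.1]
3. p(f(0, p(f(b, p(p(0))))))  →  p(f(0, p(b)))   [R2 at 1.2.1]
4. p(f(0, p(b)))  →  p(p(0))   [R6 at 1]

Reduce t₂ = f(p(f(p(0), f(p(f(f(0, p(b)), p(p(0)))), e))), p(p(f(0, e)))):
1. f(p(f(p(0), f(p(f(f(0, p(b)), p(p(0)))), e))), p(p(f(0, e))))  →  f(p(f(p(0), p(f(f(0, p(b)), p(p(0)))))), p(p(f(0, e))))   [R3 at 1.1.2]
2. f(p(f(p(0), p(f(f(0, p(b)), p(p(0)))))), p(p(f(0, e))))  →  f(p(f(p(0), p(f(0, p(b))))), p(p(f(0, e))))   [R2 at 1.1.2.1]
3. f(p(f(p(0), p(f(0, p(b))))), p(p(f(0, e))))  →  f(p(f(p(0), p(p(0)))), p(p(f(0, e))))   [R6 at 1.1.2.1]
4. f(p(f(p(0), p(p(0)))), p(p(f(0, e))))  →  f(p(p(0)), p(p(f(0, e))))   [R2 at 1.1]
5. f(p(p(0)), p(p(f(0, e))))  →  f(p(p(0)), p(p(0)))   [R3 at 2.1.1]
6. f(p(p(0)), p(p(0)))  →  p(p(0))   [R2 at ε]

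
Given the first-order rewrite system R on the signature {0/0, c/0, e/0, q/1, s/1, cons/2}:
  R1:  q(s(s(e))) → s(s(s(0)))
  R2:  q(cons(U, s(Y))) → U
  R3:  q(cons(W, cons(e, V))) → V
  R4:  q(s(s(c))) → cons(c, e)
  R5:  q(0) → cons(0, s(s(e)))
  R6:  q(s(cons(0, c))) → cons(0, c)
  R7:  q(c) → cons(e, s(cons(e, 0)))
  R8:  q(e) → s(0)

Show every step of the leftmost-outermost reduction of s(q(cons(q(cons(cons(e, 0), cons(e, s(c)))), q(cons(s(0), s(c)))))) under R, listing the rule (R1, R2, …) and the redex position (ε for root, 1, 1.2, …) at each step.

s(s(c))

1. s(q(cons(q(cons(cons(e, 0), cons(e, s(c)))), q(cons(s(0), s(c))))))  →  s(q(cons(s(c), q(cons(s(0), s(c))))))   [R3 at 1.1.1]
2. s(q(cons(s(c), q(cons(s(0), s(c))))))  →  s(q(cons(s(c), s(0))))   [R2 at 1.1.2]
3. s(q(cons(s(c), s(0))))  →  s(s(c))   [R2 at 1]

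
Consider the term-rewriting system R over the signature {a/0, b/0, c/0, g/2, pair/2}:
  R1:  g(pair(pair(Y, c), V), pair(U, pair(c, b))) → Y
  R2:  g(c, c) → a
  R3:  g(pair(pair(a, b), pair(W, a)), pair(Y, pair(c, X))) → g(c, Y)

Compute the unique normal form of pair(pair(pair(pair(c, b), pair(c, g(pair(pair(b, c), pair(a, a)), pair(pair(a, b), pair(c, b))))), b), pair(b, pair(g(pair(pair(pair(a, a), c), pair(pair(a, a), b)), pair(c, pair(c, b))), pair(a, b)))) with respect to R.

pair(pair(pair(pair(c, b), pair(c, b)), b), pair(b, pair(pair(a, a), pair(a, b))))

1. pair(pair(pair(pair(c, b), pair(c, g(pair(pair(b, c), pair(a, a)), pair(pair(a, b), pair(c, b))))), b), pair(b, pair(g(pair(pair(pair(a, a), c), pair(pair(a, a), b)), pair(c, pair(c, b))), pair(a, b))))  →  pair(pair(pair(pair(c, b), pair(c, b)), b), pair(b, pair(g(pair(pair(pair(a, a), c), pair(pair(a, a), b)), pair(c, pair(c, b))), pair(a, b))))   [R1 at 1.1.2.2]
2. pair(pair(pair(pair(c, b), pair(c, b)), b), pair(b, pair(g(pair(pair(pair(a, a), c), pair(pair(a, a), b)), pair(c, pair(c, b))), pair(a, b))))  →  pair(pair(pair(pair(c, b), pair(c, b)), b), pair(b, pair(pair(a, a), pair(a, b))))   [R1 at 2.2.1]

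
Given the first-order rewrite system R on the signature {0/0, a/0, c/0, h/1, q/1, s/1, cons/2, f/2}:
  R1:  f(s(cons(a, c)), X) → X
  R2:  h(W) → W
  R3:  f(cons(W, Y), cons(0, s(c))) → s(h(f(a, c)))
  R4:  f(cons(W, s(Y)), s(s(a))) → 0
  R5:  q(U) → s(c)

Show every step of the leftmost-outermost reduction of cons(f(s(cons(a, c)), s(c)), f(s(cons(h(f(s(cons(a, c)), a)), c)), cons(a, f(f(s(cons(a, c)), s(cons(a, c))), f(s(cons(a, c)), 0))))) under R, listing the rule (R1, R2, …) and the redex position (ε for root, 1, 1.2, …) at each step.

cons(s(c), cons(a, 0))

1. cons(f(s(cons(a, c)), s(c)), f(s(cons(h(f(s(cons(a, c)), a)), c)), cons(a, f(f(s(cons(a, c)), s(cons(a, c))), f(s(cons(a, c)), 0)))))  →  cons(s(c), f(s(cons(h(f(s(cons(a, c)), a)), c)), cons(a, f(f(s(cons(a, c)), s(cons(a, c))), f(s(cons(a, c)), 0)))))   [R1 at 1]
2. cons(s(c), f(s(cons(h(f(s(cons(a, c)), a)), c)), cons(a, f(f(s(cons(a, c)), s(cons(a, c))), f(s(cons(a, c)), 0)))))  →  cons(s(c), f(s(cons(f(s(cons(a, c)), a), c)), cons(a, f(f(s(cons(a, c)), s(cons(a, c))), f(s(cons(a, c)), 0)))))   [R2 at 2.1.1.1]
3. cons(s(c), f(s(cons(f(s(cons(a, c)), a), c)), cons(a, f(f(s(cons(a, c)), s(cons(a, c))), f(s(cons(a, c)), 0)))))  →  cons(s(c), f(s(cons(a, c)), cons(a, f(f(s(cons(a, c)), s(cons(a, c))), f(s(cons(a, c)), 0)))))   [R1 at 2.1.1.1]
4. cons(s(c), f(s(cons(a, c)), cons(a, f(f(s(cons(a, c)), s(cons(a, c))), f(s(cons(a, c)), 0)))))  →  cons(s(c), cons(a, f(f(s(cons(a, c)), s(cons(a, c))), f(s(cons(a, c)), 0))))   [R1 at 2]
5. cons(s(c), cons(a, f(f(s(cons(a, c)), s(cons(a, c))), f(s(cons(a, c)), 0))))  →  cons(s(c), cons(a, f(s(cons(a, c)), f(s(cons(a, c)), 0))))   [R1 at 2.2.1]
6. cons(s(c), cons(a, f(s(cons(a, c)), f(s(cons(a, c)), 0))))  →  cons(s(c), cons(a, f(s(cons(a, c)), 0)))   [R1 at 2.2]
7. cons(s(c), cons(a, f(s(cons(a, c)), 0)))  →  cons(s(c), cons(a, 0))   [R1 at 2.2]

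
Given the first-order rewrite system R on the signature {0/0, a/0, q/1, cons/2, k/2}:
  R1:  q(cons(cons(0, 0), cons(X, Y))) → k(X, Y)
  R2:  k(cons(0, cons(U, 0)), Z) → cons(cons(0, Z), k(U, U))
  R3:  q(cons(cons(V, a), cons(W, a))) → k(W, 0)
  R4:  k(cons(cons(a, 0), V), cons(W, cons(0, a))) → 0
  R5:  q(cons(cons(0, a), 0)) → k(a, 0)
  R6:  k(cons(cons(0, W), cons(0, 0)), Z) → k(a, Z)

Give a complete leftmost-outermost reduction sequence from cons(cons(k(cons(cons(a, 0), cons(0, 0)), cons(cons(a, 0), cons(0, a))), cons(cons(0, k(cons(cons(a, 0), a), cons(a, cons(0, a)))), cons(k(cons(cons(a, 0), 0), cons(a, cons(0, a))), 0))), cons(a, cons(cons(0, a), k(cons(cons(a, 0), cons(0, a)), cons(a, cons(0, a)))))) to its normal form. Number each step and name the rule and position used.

1. cons(cons(k(cons(cons(a, 0), cons(0, 0)), cons(cons(a, 0), cons(0, a))), cons(cons(0, k(cons(cons(a, 0), a), cons(a, cons(0, a)))), cons(k(cons(cons(a, 0), 0), cons(a, cons(0, a))), 0))), cons(a, cons(cons(0, a), k(cons(cons(a, 0), cons(0, a)), cons(a, cons(0, a))))))  →  cons(cons(0, cons(cons(0, k(cons(cons(a, 0), a), cons(a, cons(0, a)))), cons(k(cons(cons(a, 0), 0), cons(a, cons(0, a))), 0))), cons(a, cons(cons(0, a), k(cons(cons(a, 0), cons(0, a)), cons(a, cons(0, a))))))   [R4 at 1.1]
2. cons(cons(0, cons(cons(0, k(cons(cons(a, 0), a), cons(a, cons(0, a)))), cons(k(cons(cons(a, 0), 0), cons(a, cons(0, a))), 0))), cons(a, cons(cons(0, a), k(cons(cons(a, 0), cons(0, a)), cons(a, cons(0, a))))))  →  cons(cons(0, cons(cons(0, 0), cons(k(cons(cons(a, 0), 0), cons(a, cons(0, a))), 0))), cons(a, cons(cons(0, a), k(cons(cons(a, 0), cons(0, a)), cons(a, cons(0, a))))))   [R4 at 1.2.1.2]
3. cons(cons(0, cons(cons(0, 0), cons(k(cons(cons(a, 0), 0), cons(a, cons(0, a))), 0))), cons(a, cons(cons(0, a), k(cons(cons(a, 0), cons(0, a)), cons(a, cons(0, a))))))  →  cons(cons(0, cons(cons(0, 0), cons(0, 0))), cons(a, cons(cons(0, a), k(cons(cons(a, 0), cons(0, a)), cons(a, cons(0, a))))))   [R4 at 1.2.2.1]
4. cons(cons(0, cons(cons(0, 0), cons(0, 0))), cons(a, cons(cons(0, a), k(cons(cons(a, 0), cons(0, a)), cons(a, cons(0, a))))))  →  cons(cons(0, cons(cons(0, 0), cons(0, 0))), cons(a, cons(cons(0, a), 0)))   [R4 at 2.2.2]

cons(cons(0, cons(cons(0, 0), cons(0, 0))), cons(a, cons(cons(0, a), 0)))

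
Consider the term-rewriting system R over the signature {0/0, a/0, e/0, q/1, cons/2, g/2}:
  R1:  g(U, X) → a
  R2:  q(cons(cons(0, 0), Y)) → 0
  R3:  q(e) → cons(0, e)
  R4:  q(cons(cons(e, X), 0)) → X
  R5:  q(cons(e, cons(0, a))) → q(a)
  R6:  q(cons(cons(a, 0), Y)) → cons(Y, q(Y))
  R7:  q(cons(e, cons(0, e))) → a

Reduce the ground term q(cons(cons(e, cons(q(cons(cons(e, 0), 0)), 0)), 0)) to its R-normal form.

1. q(cons(cons(e, cons(q(cons(cons(e, 0), 0)), 0)), 0))  →  cons(q(cons(cons(e, 0), 0)), 0)   [R4 at ε]
2. cons(q(cons(cons(e, 0), 0)), 0)  →  cons(0, 0)   [R4 at 1]

cons(0, 0)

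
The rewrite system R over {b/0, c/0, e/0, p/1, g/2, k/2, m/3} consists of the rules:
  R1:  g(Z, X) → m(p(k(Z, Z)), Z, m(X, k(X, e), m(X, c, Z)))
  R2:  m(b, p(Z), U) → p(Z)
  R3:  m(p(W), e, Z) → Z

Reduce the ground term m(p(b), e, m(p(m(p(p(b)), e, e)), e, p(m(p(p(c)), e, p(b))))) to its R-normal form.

p(p(b))

1. m(p(b), e, m(p(m(p(p(b)), e, e)), e, p(m(p(p(c)), e, p(b)))))  →  m(p(m(p(p(b)), e, e)), e, p(m(p(p(c)), e, p(b))))   [R3 at ε]
2. m(p(m(p(p(b)), e, e)), e, p(m(p(p(c)), e, p(b))))  →  p(m(p(p(c)), e, p(b)))   [R3 at ε]
3. p(m(p(p(c)), e, p(b)))  →  p(p(b))   [R3 at 1]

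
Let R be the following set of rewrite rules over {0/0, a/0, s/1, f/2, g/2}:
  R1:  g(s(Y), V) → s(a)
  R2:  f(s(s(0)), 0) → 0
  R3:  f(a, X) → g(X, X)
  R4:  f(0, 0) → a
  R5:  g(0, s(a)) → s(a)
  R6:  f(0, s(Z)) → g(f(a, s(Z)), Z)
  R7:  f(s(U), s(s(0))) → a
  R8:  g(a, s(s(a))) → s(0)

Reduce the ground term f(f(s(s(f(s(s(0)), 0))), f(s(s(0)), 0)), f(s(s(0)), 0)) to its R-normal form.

a

1. f(f(s(s(f(s(s(0)), 0))), f(s(s(0)), 0)), f(s(s(0)), 0))  →  f(f(s(s(0)), f(s(s(0)), 0)), f(s(s(0)), 0))   [R2 at 1.1.1.1]
2. f(f(s(s(0)), f(s(s(0)), 0)), f(s(s(0)), 0))  →  f(f(s(s(0)), 0), f(s(s(0)), 0))   [R2 at 1.2]
3. f(f(s(s(0)), 0), f(s(s(0)), 0))  →  f(0, f(s(s(0)), 0))   [R2 at 1]
4. f(0, f(s(s(0)), 0))  →  f(0, 0)   [R2 at 2]
5. f(0, 0)  →  a   [R4 at ε]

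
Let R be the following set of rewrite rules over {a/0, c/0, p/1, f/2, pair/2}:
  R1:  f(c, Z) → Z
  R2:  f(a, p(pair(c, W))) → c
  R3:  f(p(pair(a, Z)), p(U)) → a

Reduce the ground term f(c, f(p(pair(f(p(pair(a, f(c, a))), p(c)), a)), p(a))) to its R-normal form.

a

1. f(c, f(p(pair(f(p(pair(a, f(c, a))), p(c)), a)), p(a)))  →  f(p(pair(f(p(pair(a, f(c, a))), p(c)), a)), p(a))   [R1 at ε]
2. f(p(pair(f(p(pair(a, f(c, a))), p(c)), a)), p(a))  →  f(p(pair(a, a)), p(a))   [R3 at 1.1.1]
3. f(p(pair(a, a)), p(a))  →  a   [R3 at ε]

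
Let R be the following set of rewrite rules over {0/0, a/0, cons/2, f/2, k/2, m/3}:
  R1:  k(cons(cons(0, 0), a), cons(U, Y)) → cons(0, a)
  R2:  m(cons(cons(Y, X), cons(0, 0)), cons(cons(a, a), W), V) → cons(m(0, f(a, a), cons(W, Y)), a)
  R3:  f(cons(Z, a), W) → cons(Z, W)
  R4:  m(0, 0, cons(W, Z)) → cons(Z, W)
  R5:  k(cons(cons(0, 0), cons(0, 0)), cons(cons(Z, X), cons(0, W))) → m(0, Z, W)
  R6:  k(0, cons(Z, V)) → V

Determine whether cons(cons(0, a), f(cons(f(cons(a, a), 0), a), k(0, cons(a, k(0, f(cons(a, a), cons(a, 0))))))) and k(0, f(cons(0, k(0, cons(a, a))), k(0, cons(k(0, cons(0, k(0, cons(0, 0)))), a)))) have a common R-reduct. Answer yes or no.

no — NF(t₁) = cons(cons(0, a), cons(cons(a, 0), cons(a, 0))), NF(t₂) = a

Reduce t₁ = cons(cons(0, a), f(cons(f(cons(a, a), 0), a), k(0, cons(a, k(0, f(cons(a, a), cons(a, 0))))))):
1. cons(cons(0, a), f(cons(f(cons(a, a), 0), a), k(0, cons(a, k(0, f(cons(a, a), cons(a, 0)))))))  →  cons(cons(0, a), cons(f(cons(a, a), 0), k(0, cons(a, k(0, f(cons(a, a), cons(a, 0)))))))   [R3 at 2]
2. cons(cons(0, a), cons(f(cons(a, a), 0), k(0, cons(a, k(0, f(cons(a, a), cons(a, 0)))))))  →  cons(cons(0, a), cons(cons(a, 0), k(0, cons(a, k(0, f(cons(a, a), cons(a, 0)))))))   [R3 at 2.1]
3. cons(cons(0, a), cons(cons(a, 0), k(0, cons(a, k(0, f(cons(a, a), cons(a, 0)))))))  →  cons(cons(0, a), cons(cons(a, 0), k(0, f(cons(a, a), cons(a, 0)))))   [R6 at 2.2]
4. cons(cons(0, a), cons(cons(a, 0), k(0, f(cons(a, a), cons(a, 0)))))  →  cons(cons(0, a), cons(cons(a, 0), k(0, cons(a, cons(a, 0)))))   [R3 at 2.2.2]
5. cons(cons(0, a), cons(cons(a, 0), k(0, cons(a, cons(a, 0)))))  →  cons(cons(0, a), cons(cons(a, 0), cons(a, 0)))   [R6 at 2.2]

Reduce t₂ = k(0, f(cons(0, k(0, cons(a, a))), k(0, cons(k(0, cons(0, k(0, cons(0, 0)))), a)))):
1. k(0, f(cons(0, k(0, cons(a, a))), k(0, cons(k(0, cons(0, k(0, cons(0, 0)))), a))))  →  k(0, f(cons(0, a), k(0, cons(k(0, cons(0, k(0, cons(0, 0)))), a))))   [R6 at 2.1.2]
2. k(0, f(cons(0, a), k(0, cons(k(0, cons(0, k(0, cons(0, 0)))), a))))  →  k(0, cons(0, k(0, cons(k(0, cons(0, k(0, cons(0, 0)))), a))))   [R3 at 2]
3. k(0, cons(0, k(0, cons(k(0, cons(0, k(0, cons(0, 0)))), a))))  →  k(0, cons(k(0, cons(0, k(0, cons(0, 0)))), a))   [R6 at ε]
4. k(0, cons(k(0, cons(0, k(0, cons(0, 0)))), a))  →  a   [R6 at ε]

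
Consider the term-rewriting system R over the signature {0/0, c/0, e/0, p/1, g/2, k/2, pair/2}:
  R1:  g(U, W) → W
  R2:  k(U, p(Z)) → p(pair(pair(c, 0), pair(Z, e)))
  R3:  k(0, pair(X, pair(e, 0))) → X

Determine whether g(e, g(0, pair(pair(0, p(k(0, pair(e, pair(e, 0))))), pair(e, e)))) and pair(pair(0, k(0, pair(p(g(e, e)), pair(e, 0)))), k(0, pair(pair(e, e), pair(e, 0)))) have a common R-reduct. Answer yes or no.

Reduce t₁ = g(e, g(0, pair(pair(0, p(k(0, pair(e, pair(e, 0))))), pair(e, e)))):
1. g(e, g(0, pair(pair(0, p(k(0, pair(e, pair(e, 0))))), pair(e, e))))  →  g(0, pair(pair(0, p(k(0, pair(e, pair(e, 0))))), pair(e, e)))   [R1 at ε]
2. g(0, pair(pair(0, p(k(0, pair(e, pair(e, 0))))), pair(e, e)))  →  pair(pair(0, p(k(0, pair(e, pair(e, 0))))), pair(e, e))   [R1 at ε]
3. pair(pair(0, p(k(0, pair(e, pair(e, 0))))), pair(e, e))  →  pair(pair(0, p(e)), pair(e, e))   [R3 at 1.2.1]

Reduce t₂ = pair(pair(0, k(0, pair(p(g(e, e)), pair(e, 0)))), k(0, pair(pair(e, e), pair(e, 0)))):
1. pair(pair(0, k(0, pair(p(g(e, e)), pair(e, 0)))), k(0, pair(pair(e, e), pair(e, 0))))  →  pair(pair(0, p(g(e, e))), k(0, pair(pair(e, e), pair(e, 0))))   [R3 at 1.2]
2. pair(pair(0, p(g(e, e))), k(0, pair(pair(e, e), pair(e, 0))))  →  pair(pair(0, p(e)), k(0, pair(pair(e, e), pair(e, 0))))   [R1 at 1.2.1]
3. pair(pair(0, p(e)), k(0, pair(pair(e, e), pair(e, 0))))  →  pair(pair(0, p(e)), pair(e, e))   [R3 at 2]

yes — NF(t₁) = pair(pair(0, p(e)), pair(e, e)), NF(t₂) = pair(pair(0, p(e)), pair(e, e))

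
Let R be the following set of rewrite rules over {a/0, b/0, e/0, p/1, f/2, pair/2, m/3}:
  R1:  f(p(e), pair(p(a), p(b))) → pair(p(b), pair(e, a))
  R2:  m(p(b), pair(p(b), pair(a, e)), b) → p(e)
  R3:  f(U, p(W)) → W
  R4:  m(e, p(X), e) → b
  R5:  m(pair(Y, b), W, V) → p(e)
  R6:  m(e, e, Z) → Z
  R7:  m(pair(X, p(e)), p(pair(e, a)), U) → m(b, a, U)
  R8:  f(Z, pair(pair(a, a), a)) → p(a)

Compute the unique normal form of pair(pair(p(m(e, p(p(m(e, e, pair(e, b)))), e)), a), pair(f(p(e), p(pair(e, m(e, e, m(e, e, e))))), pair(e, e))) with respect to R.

pair(pair(p(b), a), pair(pair(e, e), pair(e, e)))

1. pair(pair(p(m(e, p(p(m(e, e, pair(e, b)))), e)), a), pair(f(p(e), p(pair(e, m(e, e, m(e, e, e))))), pair(e, e)))  →  pair(pair(p(b), a), pair(f(p(e), p(pair(e, m(e, e, m(e, e, e))))), pair(e, e)))   [R4 at 1.1.1]
2. pair(pair(p(b), a), pair(f(p(e), p(pair(e, m(e, e, m(e, e, e))))), pair(e, e)))  →  pair(pair(p(b), a), pair(pair(e, m(e, e, m(e, e, e))), pair(e, e)))   [R3 at 2.1]
3. pair(pair(p(b), a), pair(pair(e, m(e, e, m(e, e, e))), pair(e, e)))  →  pair(pair(p(b), a), pair(pair(e, m(e, e, e)), pair(e, e)))   [R6 at 2.1.2]
4. pair(pair(p(b), a), pair(pair(e, m(e, e, e)), pair(e, e)))  →  pair(pair(p(b), a), pair(pair(e, e), pair(e, e)))   [R6 at 2.1.2]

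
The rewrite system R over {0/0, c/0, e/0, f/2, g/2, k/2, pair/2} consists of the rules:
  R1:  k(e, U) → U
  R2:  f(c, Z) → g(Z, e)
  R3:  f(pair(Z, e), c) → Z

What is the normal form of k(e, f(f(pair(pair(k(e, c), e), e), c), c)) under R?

c

1. k(e, f(f(pair(pair(k(e, c), e), e), c), c))  →  f(f(pair(pair(k(e, c), e), e), c), c)   [R1 at ε]
2. f(f(pair(pair(k(e, c), e), e), c), c)  →  f(pair(k(e, c), e), c)   [R3 at 1]
3. f(pair(k(e, c), e), c)  →  k(e, c)   [R3 at ε]
4. k(e, c)  →  c   [R1 at ε]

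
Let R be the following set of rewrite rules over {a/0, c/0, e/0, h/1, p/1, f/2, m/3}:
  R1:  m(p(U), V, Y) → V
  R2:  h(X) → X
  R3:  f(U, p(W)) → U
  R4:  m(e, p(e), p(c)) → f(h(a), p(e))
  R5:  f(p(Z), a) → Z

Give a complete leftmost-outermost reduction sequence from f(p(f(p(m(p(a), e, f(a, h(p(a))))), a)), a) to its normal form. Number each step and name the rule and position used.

e

1. f(p(f(p(m(p(a), e, f(a, h(p(a))))), a)), a)  →  f(p(m(p(a), e, f(a, h(p(a))))), a)   [R5 at ε]
2. f(p(m(p(a), e, f(a, h(p(a))))), a)  →  m(p(a), e, f(a, h(p(a))))   [R5 at ε]
3. m(p(a), e, f(a, h(p(a))))  →  e   [R1 at ε]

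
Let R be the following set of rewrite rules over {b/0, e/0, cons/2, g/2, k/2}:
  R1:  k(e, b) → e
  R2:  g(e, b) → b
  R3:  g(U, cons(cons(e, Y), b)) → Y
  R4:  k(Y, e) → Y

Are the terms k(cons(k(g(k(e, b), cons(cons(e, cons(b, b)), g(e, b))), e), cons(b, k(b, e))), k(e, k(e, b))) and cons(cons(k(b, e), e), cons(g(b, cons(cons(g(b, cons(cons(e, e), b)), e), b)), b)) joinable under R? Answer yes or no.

no — NF(t₁) = cons(cons(b, b), cons(b, b)), NF(t₂) = cons(cons(b, e), cons(e, b))

Reduce t₁ = k(cons(k(g(k(e, b), cons(cons(e, cons(b, b)), g(e, b))), e), cons(b, k(b, e))), k(e, k(e, b))):
1. k(cons(k(g(k(e, b), cons(cons(e, cons(b, b)), g(e, b))), e), cons(b, k(b, e))), k(e, k(e, b)))  →  k(cons(g(k(e, b), cons(cons(e, cons(b, b)), g(e, b))), cons(b, k(b, e))), k(e, k(e, b)))   [R4 at 1.1]
2. k(cons(g(k(e, b), cons(cons(e, cons(b, b)), g(e, b))), cons(b, k(b, e))), k(e, k(e, b)))  →  k(cons(g(e, cons(cons(e, cons(b, b)), g(e, b))), cons(b, k(b, e))), k(e, k(e, b)))   [R1 at 1.1.1]
3. k(cons(g(e, cons(cons(e, cons(b, b)), g(e, b))), cons(b, k(b, e))), k(e, k(e, b)))  →  k(cons(g(e, cons(cons(e, cons(b, b)), b)), cons(b, k(b, e))), k(e, k(e, b)))   [R2 at 1.1.2.2]
4. k(cons(g(e, cons(cons(e, cons(b, b)), b)), cons(b, k(b, e))), k(e, k(e, b)))  →  k(cons(cons(b, b), cons(b, k(b, e))), k(e, k(e, b)))   [R3 at 1.1]
5. k(cons(cons(b, b), cons(b, k(b, e))), k(e, k(e, b)))  →  k(cons(cons(b, b), cons(b, b)), k(e, k(e, b)))   [R4 at 1.2.2]
6. k(cons(cons(b, b), cons(b, b)), k(e, k(e, b)))  →  k(cons(cons(b, b), cons(b, b)), k(e, e))   [R1 at 2.2]
7. k(cons(cons(b, b), cons(b, b)), k(e, e))  →  k(cons(cons(b, b), cons(b, b)), e)   [R4 at 2]
8. k(cons(cons(b, b), cons(b, b)), e)  →  cons(cons(b, b), cons(b, b))   [R4 at ε]

Reduce t₂ = cons(cons(k(b, e), e), cons(g(b, cons(cons(g(b, cons(cons(e, e), b)), e), b)), b)):
1. cons(cons(k(b, e), e), cons(g(b, cons(cons(g(b, cons(cons(e, e), b)), e), b)), b))  →  cons(cons(b, e), cons(g(b, cons(cons(g(b, cons(cons(e, e), b)), e), b)), b))   [R4 at 1.1]
2. cons(cons(b, e), cons(g(b, cons(cons(g(b, cons(cons(e, e), b)), e), b)), b))  →  cons(cons(b, e), cons(g(b, cons(cons(e, e), b)), b))   [R3 at 2.1.2.1.1]
3. cons(cons(b, e), cons(g(b, cons(cons(e, e), b)), b))  →  cons(cons(b, e), cons(e, b))   [R3 at 2.1]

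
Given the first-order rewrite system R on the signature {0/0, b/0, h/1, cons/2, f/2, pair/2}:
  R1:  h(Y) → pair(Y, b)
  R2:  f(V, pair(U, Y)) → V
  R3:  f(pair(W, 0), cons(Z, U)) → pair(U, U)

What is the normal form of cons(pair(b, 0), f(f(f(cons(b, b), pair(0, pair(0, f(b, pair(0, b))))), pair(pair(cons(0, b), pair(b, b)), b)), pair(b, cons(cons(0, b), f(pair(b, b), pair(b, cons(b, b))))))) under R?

cons(pair(b, 0), cons(b, b))

1. cons(pair(b, 0), f(f(f(cons(b, b), pair(0, pair(0, f(b, pair(0, b))))), pair(pair(cons(0, b), pair(b, b)), b)), pair(b, cons(cons(0, b), f(pair(b, b), pair(b, cons(b, b)))))))  →  cons(pair(b, 0), f(f(cons(b, b), pair(0, pair(0, f(b, pair(0, b))))), pair(pair(cons(0, b), pair(b, b)), b)))   [R2 at 2]
2. cons(pair(b, 0), f(f(cons(b, b), pair(0, pair(0, f(b, pair(0, b))))), pair(pair(cons(0, b), pair(b, b)), b)))  →  cons(pair(b, 0), f(cons(b, b), pair(0, pair(0, f(b, pair(0, b))))))   [R2 at 2]
3. cons(pair(b, 0), f(cons(b, b), pair(0, pair(0, f(b, pair(0, b))))))  →  cons(pair(b, 0), cons(b, b))   [R2 at 2]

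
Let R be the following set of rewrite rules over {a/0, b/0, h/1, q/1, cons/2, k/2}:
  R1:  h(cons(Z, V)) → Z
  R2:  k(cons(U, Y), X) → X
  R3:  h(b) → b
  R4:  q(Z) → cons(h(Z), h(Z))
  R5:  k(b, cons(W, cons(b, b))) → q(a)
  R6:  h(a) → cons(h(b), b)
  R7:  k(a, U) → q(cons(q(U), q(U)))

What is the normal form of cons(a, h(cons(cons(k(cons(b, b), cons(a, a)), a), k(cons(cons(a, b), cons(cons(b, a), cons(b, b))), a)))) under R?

cons(a, cons(cons(a, a), a))

1. cons(a, h(cons(cons(k(cons(b, b), cons(a, a)), a), k(cons(cons(a, b), cons(cons(b, a), cons(b, b))), a))))  →  cons(a, cons(k(cons(b, b), cons(a, a)), a))   [R1 at 2]
2. cons(a, cons(k(cons(b, b), cons(a, a)), a))  →  cons(a, cons(cons(a, a), a))   [R2 at 2.1]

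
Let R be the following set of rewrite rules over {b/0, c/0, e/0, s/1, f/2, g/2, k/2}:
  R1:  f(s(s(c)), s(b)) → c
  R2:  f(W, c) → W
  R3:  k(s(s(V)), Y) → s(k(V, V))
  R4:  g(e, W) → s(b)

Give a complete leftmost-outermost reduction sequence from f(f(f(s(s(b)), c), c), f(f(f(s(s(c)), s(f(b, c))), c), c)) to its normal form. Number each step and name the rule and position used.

s(s(b))

1. f(f(f(s(s(b)), c), c), f(f(f(s(s(c)), s(f(b, c))), c), c))  →  f(f(s(s(b)), c), f(f(f(s(s(c)), s(f(b, c))), c), c))   [R2 at 1]
2. f(f(s(s(b)), c), f(f(f(s(s(c)), s(f(b, c))), c), c))  →  f(s(s(b)), f(f(f(s(s(c)), s(f(b, c))), c), c))   [R2 at 1]
3. f(s(s(b)), f(f(f(s(s(c)), s(f(b, c))), c), c))  →  f(s(s(b)), f(f(s(s(c)), s(f(b, c))), c))   [R2 at 2]
4. f(s(s(b)), f(f(s(s(c)), s(f(b, c))), c))  →  f(s(s(b)), f(s(s(c)), s(f(b, c))))   [R2 at 2]
5. f(s(s(b)), f(s(s(c)), s(f(b, c))))  →  f(s(s(b)), f(s(s(c)), s(b)))   [R2 at 2.2.1]
6. f(s(s(b)), f(s(s(c)), s(b)))  →  f(s(s(b)), c)   [R1 at 2]
7. f(s(s(b)), c)  →  s(s(b))   [R2 at ε]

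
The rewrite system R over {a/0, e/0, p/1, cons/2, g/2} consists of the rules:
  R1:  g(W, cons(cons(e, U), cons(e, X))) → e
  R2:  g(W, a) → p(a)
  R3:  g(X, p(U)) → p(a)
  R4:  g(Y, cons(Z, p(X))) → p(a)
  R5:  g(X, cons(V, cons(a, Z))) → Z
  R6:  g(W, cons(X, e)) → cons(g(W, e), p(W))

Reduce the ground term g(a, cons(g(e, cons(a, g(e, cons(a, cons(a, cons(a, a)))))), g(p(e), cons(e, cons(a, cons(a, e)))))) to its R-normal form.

1. g(a, cons(g(e, cons(a, g(e, cons(a, cons(a, cons(a, a)))))), g(p(e), cons(e, cons(a, cons(a, e))))))  →  g(a, cons(g(e, cons(a, cons(a, a))), g(p(e), cons(e, cons(a, cons(a, e))))))   [R5 at 2.1.2.2]
2. g(a, cons(g(e, cons(a, cons(a, a))), g(p(e), cons(e, cons(a, cons(a, e))))))  →  g(a, cons(a, g(p(e), cons(e, cons(a, cons(a, e))))))   [R5 at 2.1]
3. g(a, cons(a, g(p(e), cons(e, cons(a, cons(a, e))))))  →  g(a, cons(a, cons(a, e)))   [R5 at 2.2]
4. g(a, cons(a, cons(a, e)))  →  e   [R5 at ε]

e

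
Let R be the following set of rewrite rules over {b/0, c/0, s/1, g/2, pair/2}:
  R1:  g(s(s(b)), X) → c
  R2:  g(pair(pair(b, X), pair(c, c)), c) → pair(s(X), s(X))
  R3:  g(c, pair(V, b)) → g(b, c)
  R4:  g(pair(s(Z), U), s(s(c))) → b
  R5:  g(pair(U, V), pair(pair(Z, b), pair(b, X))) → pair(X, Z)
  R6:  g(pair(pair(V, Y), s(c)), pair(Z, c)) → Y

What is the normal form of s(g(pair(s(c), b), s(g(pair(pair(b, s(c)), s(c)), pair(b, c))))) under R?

1. s(g(pair(s(c), b), s(g(pair(pair(b, s(c)), s(c)), pair(b, c)))))  →  s(g(pair(s(c), b), s(s(c))))   [R6 at 1.2.1]
2. s(g(pair(s(c), b), s(s(c))))  →  s(b)   [R4 at 1]

s(b)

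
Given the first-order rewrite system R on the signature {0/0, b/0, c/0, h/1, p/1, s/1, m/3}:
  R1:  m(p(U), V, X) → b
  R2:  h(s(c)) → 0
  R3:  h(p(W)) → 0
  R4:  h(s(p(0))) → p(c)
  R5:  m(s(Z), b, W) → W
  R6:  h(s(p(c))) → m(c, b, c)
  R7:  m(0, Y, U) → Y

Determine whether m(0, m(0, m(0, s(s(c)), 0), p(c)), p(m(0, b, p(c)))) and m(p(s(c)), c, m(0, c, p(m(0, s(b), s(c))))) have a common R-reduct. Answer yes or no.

Reduce t₁ = m(0, m(0, m(0, s(s(c)), 0), p(c)), p(m(0, b, p(c)))):
1. m(0, m(0, m(0, s(s(c)), 0), p(c)), p(m(0, b, p(c))))  →  m(0, m(0, s(s(c)), 0), p(c))   [R7 at ε]
2. m(0, m(0, s(s(c)), 0), p(c))  →  m(0, s(s(c)), 0)   [R7 at ε]
3. m(0, s(s(c)), 0)  →  s(s(c))   [R7 at ε]

Reduce t₂ = m(p(s(c)), c, m(0, c, p(m(0, s(b), s(c))))):
1. m(p(s(c)), c, m(0, c, p(m(0, s(b), s(c)))))  →  b   [R1 at ε]

no — NF(t₁) = s(s(c)), NF(t₂) = b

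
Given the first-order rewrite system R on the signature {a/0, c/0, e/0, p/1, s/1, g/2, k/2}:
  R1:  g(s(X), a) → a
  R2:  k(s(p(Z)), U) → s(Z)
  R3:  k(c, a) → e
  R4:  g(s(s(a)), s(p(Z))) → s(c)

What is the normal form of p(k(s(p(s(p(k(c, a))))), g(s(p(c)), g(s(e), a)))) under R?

1. p(k(s(p(s(p(k(c, a))))), g(s(p(c)), g(s(e), a))))  →  p(s(s(p(k(c, a)))))   [R2 at 1]
2. p(s(s(p(k(c, a)))))  →  p(s(s(p(e))))   [R3 at 1.1.1.1]

p(s(s(p(e))))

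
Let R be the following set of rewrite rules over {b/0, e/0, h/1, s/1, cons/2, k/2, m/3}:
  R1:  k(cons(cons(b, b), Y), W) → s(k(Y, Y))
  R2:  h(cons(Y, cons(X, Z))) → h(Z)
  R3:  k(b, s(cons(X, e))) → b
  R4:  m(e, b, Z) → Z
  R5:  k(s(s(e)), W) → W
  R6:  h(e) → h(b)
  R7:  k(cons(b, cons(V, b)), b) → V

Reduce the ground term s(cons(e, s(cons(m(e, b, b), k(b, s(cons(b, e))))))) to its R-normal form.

1. s(cons(e, s(cons(m(e, b, b), k(b, s(cons(b, e)))))))  →  s(cons(e, s(cons(b, k(b, s(cons(b, e)))))))   [R4 at 1.2.1.1]
2. s(cons(e, s(cons(b, k(b, s(cons(b, e)))))))  →  s(cons(e, s(cons(b, b))))   [R3 at 1.2.1.2]

s(cons(e, s(cons(b, b))))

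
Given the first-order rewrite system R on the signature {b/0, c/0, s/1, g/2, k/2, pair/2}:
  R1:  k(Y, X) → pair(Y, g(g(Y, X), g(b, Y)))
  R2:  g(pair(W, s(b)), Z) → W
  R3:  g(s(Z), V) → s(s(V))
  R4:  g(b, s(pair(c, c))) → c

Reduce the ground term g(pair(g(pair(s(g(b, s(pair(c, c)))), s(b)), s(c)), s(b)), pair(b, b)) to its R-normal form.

s(c)

1. g(pair(g(pair(s(g(b, s(pair(c, c)))), s(b)), s(c)), s(b)), pair(b, b))  →  g(pair(s(g(b, s(pair(c, c)))), s(b)), s(c))   [R2 at ε]
2. g(pair(s(g(b, s(pair(c, c)))), s(b)), s(c))  →  s(g(b, s(pair(c, c))))   [R2 at ε]
3. s(g(b, s(pair(c, c))))  →  s(c)   [R4 at 1]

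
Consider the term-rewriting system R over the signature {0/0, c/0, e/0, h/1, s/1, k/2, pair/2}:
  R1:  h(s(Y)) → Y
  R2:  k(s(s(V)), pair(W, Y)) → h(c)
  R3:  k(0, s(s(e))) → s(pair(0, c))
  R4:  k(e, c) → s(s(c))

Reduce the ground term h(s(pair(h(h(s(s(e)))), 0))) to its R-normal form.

pair(e, 0)

1. h(s(pair(h(h(s(s(e)))), 0)))  →  pair(h(h(s(s(e)))), 0)   [R1 at ε]
2. pair(h(h(s(s(e)))), 0)  →  pair(h(s(e)), 0)   [R1 at 1.1]
3. pair(h(s(e)), 0)  →  pair(e, 0)   [R1 at 1]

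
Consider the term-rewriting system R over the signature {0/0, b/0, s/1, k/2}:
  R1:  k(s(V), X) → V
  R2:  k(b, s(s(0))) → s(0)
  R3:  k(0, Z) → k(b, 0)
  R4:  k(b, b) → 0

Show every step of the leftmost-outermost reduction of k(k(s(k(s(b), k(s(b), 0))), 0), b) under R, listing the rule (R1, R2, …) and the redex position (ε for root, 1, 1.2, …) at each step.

0

1. k(k(s(k(s(b), k(s(b), 0))), 0), b)  →  k(k(s(b), k(s(b), 0)), b)   [R1 at 1]
2. k(k(s(b), k(s(b), 0)), b)  →  k(b, b)   [R1 at 1]
3. k(b, b)  →  0   [R4 at ε]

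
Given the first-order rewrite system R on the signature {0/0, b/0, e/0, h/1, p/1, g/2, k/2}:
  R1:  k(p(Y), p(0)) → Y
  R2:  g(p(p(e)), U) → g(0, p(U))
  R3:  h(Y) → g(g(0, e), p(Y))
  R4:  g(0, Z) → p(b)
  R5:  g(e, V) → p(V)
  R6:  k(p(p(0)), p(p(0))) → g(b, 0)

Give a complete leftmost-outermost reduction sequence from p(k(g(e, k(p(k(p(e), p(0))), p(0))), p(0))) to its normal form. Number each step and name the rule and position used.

p(e)

1. p(k(g(e, k(p(k(p(e), p(0))), p(0))), p(0)))  →  p(k(p(k(p(k(p(e), p(0))), p(0))), p(0)))   [R5 at 1.1]
2. p(k(p(k(p(k(p(e), p(0))), p(0))), p(0)))  →  p(k(p(k(p(e), p(0))), p(0)))   [R1 at 1]
3. p(k(p(k(p(e), p(0))), p(0)))  →  p(k(p(e), p(0)))   [R1 at 1]
4. p(k(p(e), p(0)))  →  p(e)   [R1 at 1]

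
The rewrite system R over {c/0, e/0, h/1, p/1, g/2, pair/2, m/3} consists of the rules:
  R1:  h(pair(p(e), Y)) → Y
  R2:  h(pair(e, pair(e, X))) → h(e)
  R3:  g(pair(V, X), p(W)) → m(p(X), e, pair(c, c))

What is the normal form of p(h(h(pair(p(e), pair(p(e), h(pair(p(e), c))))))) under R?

1. p(h(h(pair(p(e), pair(p(e), h(pair(p(e), c)))))))  →  p(h(pair(p(e), h(pair(p(e), c)))))   [R1 at 1.1]
2. p(h(pair(p(e), h(pair(p(e), c)))))  →  p(h(pair(p(e), c)))   [R1 at 1]
3. p(h(pair(p(e), c)))  →  p(c)   [R1 at 1]

p(c)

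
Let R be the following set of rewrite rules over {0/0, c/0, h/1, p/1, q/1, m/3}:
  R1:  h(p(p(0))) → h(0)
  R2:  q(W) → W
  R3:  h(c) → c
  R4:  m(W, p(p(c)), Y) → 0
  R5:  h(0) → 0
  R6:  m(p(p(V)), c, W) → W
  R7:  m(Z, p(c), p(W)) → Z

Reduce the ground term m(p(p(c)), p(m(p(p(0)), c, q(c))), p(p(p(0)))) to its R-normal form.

1. m(p(p(c)), p(m(p(p(0)), c, q(c))), p(p(p(0))))  →  m(p(p(c)), p(q(c)), p(p(p(0))))   [R6 at 2.1]
2. m(p(p(c)), p(q(c)), p(p(p(0))))  →  m(p(p(c)), p(c), p(p(p(0))))   [R2 at 2.1]
3. m(p(p(c)), p(c), p(p(p(0))))  →  p(p(c))   [R7 at ε]

p(p(c))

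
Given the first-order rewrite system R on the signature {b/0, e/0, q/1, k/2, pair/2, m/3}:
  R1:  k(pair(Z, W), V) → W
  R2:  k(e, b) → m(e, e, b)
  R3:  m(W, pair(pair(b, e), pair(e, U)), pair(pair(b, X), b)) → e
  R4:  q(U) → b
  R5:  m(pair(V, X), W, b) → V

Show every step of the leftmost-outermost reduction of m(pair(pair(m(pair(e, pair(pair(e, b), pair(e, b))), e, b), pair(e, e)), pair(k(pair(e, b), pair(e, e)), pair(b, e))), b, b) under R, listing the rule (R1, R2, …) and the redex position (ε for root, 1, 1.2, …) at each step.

1. m(pair(pair(m(pair(e, pair(pair(e, b), pair(e, b))), e, b), pair(e, e)), pair(k(pair(e, b), pair(e, e)), pair(b, e))), b, b)  →  pair(m(pair(e, pair(pair(e, b), pair(e, b))), e, b), pair(e, e))   [R5 at ε]
2. pair(m(pair(e, pair(pair(e, b), pair(e, b))), e, b), pair(e, e))  →  pair(e, pair(e, e))   [R5 at 1]

pair(e, pair(e, e))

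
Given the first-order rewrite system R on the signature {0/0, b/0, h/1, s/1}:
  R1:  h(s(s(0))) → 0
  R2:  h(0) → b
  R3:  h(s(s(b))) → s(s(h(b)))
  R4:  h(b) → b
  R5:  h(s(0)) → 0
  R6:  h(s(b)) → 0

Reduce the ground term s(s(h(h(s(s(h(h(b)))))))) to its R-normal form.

s(s(s(s(b))))

1. s(s(h(h(s(s(h(h(b))))))))  →  s(s(h(h(s(s(h(b)))))))   [R4 at 1.1.1.1.1.1.1]
2. s(s(h(h(s(s(h(b)))))))  →  s(s(h(h(s(s(b))))))   [R4 at 1.1.1.1.1.1]
3. s(s(h(h(s(s(b))))))  →  s(s(h(s(s(h(b))))))   [R3 at 1.1.1]
4. s(s(h(s(s(h(b))))))  →  s(s(h(s(s(b)))))   [R4 at 1.1.1.1.1]
5. s(s(h(s(s(b)))))  →  s(s(s(s(h(b)))))   [R3 at 1.1]
6. s(s(s(s(h(b)))))  →  s(s(s(s(b))))   [R4 at 1.1.1.1]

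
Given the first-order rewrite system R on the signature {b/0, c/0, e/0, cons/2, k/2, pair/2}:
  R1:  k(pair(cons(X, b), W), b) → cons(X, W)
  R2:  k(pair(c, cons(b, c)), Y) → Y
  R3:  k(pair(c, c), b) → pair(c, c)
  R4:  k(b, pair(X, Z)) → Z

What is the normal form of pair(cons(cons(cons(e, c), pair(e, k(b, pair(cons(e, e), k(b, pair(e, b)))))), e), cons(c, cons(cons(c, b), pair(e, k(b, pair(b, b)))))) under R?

pair(cons(cons(cons(e, c), pair(e, b)), e), cons(c, cons(cons(c, b), pair(e, b))))

1. pair(cons(cons(cons(e, c), pair(e, k(b, pair(cons(e, e), k(b, pair(e, b)))))), e), cons(c, cons(cons(c, b), pair(e, k(b, pair(b, b))))))  →  pair(cons(cons(cons(e, c), pair(e, k(b, pair(e, b)))), e), cons(c, cons(cons(c, b), pair(e, k(b, pair(b, b))))))   [R4 at 1.1.2.2]
2. pair(cons(cons(cons(e, c), pair(e, k(b, pair(e, b)))), e), cons(c, cons(cons(c, b), pair(e, k(b, pair(b, b))))))  →  pair(cons(cons(cons(e, c), pair(e, b)), e), cons(c, cons(cons(c, b), pair(e, k(b, pair(b, b))))))   [R4 at 1.1.2.2]
3. pair(cons(cons(cons(e, c), pair(e, b)), e), cons(c, cons(cons(c, b), pair(e, k(b, pair(b, b))))))  →  pair(cons(cons(cons(e, c), pair(e, b)), e), cons(c, cons(cons(c, b), pair(e, b))))   [R4 at 2.2.2.2]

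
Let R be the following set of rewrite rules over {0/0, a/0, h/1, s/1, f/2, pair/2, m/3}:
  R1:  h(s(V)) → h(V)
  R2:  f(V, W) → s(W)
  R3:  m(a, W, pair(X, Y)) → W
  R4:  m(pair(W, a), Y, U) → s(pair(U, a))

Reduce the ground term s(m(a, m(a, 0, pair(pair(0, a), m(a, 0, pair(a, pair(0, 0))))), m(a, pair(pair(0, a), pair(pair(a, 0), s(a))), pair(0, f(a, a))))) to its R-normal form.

s(0)

1. s(m(a, m(a, 0, pair(pair(0, a), m(a, 0, pair(a, pair(0, 0))))), m(a, pair(pair(0, a), pair(pair(a, 0), s(a))), pair(0, f(a, a)))))  →  s(m(a, 0, m(a, pair(pair(0, a), pair(pair(a, 0), s(a))), pair(0, f(a, a)))))   [R3 at 1.2]
2. s(m(a, 0, m(a, pair(pair(0, a), pair(pair(a, 0), s(a))), pair(0, f(a, a)))))  →  s(m(a, 0, pair(pair(0, a), pair(pair(a, 0), s(a)))))   [R3 at 1.3]
3. s(m(a, 0, pair(pair(0, a), pair(pair(a, 0), s(a)))))  →  s(0)   [R3 at 1]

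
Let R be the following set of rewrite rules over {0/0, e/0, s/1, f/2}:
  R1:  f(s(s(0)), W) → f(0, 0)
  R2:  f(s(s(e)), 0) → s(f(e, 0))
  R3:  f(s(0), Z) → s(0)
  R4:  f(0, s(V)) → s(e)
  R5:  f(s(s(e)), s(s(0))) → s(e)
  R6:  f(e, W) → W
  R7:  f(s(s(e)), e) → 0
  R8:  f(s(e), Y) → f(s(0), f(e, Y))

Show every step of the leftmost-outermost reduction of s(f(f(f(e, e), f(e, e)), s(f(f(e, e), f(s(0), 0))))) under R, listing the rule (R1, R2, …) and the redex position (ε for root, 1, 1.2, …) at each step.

1. s(f(f(f(e, e), f(e, e)), s(f(f(e, e), f(s(0), 0)))))  →  s(f(f(e, f(e, e)), s(f(f(e, e), f(s(0), 0)))))   [R6 at 1.1.1]
2. s(f(f(e, f(e, e)), s(f(f(e, e), f(s(0), 0)))))  →  s(f(f(e, e), s(f(f(e, e), f(s(0), 0)))))   [R6 at 1.1]
3. s(f(f(e, e), s(f(f(e, e), f(s(0), 0)))))  →  s(f(e, s(f(f(e, e), f(s(0), 0)))))   [R6 at 1.1]
4. s(f(e, s(f(f(e, e), f(s(0), 0)))))  →  s(s(f(f(e, e), f(s(0), 0))))   [R6 at 1]
5. s(s(f(f(e, e), f(s(0), 0))))  →  s(s(f(e, f(s(0), 0))))   [R6 at 1.1.1]
6. s(s(f(e, f(s(0), 0))))  →  s(s(f(s(0), 0)))   [R6 at 1.1]
7. s(s(f(s(0), 0)))  →  s(s(s(0)))   [R3 at 1.1]

s(s(s(0)))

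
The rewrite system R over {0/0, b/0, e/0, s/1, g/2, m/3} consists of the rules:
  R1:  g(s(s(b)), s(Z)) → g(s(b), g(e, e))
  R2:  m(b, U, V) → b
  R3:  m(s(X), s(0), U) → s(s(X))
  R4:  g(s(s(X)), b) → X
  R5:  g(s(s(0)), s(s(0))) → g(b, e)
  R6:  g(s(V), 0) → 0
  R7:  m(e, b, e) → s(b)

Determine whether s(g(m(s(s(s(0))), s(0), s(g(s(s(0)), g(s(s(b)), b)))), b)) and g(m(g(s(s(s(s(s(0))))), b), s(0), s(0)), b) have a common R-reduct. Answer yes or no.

no — NF(t₁) = s(s(s(0))), NF(t₂) = s(s(0))

Reduce t₁ = s(g(m(s(s(s(0))), s(0), s(g(s(s(0)), g(s(s(b)), b)))), b)):
1. s(g(m(s(s(s(0))), s(0), s(g(s(s(0)), g(s(s(b)), b)))), b))  →  s(g(s(s(s(s(0)))), b))   [R3 at 1.1]
2. s(g(s(s(s(s(0)))), b))  →  s(s(s(0)))   [R4 at 1]

Reduce t₂ = g(m(g(s(s(s(s(s(0))))), b), s(0), s(0)), b):
1. g(m(g(s(s(s(s(s(0))))), b), s(0), s(0)), b)  →  g(m(s(s(s(0))), s(0), s(0)), b)   [R4 at 1.1]
2. g(m(s(s(s(0))), s(0), s(0)), b)  →  g(s(s(s(s(0)))), b)   [R3 at 1]
3. g(s(s(s(s(0)))), b)  →  s(s(0))   [R4 at ε]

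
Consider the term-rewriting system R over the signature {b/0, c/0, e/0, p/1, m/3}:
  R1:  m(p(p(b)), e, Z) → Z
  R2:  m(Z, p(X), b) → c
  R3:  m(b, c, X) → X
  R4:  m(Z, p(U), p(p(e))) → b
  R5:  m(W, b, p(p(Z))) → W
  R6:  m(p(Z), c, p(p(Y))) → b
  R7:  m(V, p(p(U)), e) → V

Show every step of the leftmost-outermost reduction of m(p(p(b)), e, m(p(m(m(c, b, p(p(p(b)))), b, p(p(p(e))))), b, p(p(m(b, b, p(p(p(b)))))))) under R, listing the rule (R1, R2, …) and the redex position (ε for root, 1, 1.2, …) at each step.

1. m(p(p(b)), e, m(p(m(m(c, b, p(p(p(b)))), b, p(p(p(e))))), b, p(p(m(b, b, p(p(p(b))))))))  →  m(p(m(m(c, b, p(p(p(b)))), b, p(p(p(e))))), b, p(p(m(b, b, p(p(p(b)))))))   [R1 at ε]
2. m(p(m(m(c, b, p(p(p(b)))), b, p(p(p(e))))), b, p(p(m(b, b, p(p(p(b)))))))  →  p(m(m(c, b, p(p(p(b)))), b, p(p(p(e)))))   [R5 at ε]
3. p(m(m(c, b, p(p(p(b)))), b, p(p(p(e)))))  →  p(m(c, b, p(p(p(b)))))   [R5 at 1]
4. p(m(c, b, p(p(p(b)))))  →  p(c)   [R5 at 1]

p(c)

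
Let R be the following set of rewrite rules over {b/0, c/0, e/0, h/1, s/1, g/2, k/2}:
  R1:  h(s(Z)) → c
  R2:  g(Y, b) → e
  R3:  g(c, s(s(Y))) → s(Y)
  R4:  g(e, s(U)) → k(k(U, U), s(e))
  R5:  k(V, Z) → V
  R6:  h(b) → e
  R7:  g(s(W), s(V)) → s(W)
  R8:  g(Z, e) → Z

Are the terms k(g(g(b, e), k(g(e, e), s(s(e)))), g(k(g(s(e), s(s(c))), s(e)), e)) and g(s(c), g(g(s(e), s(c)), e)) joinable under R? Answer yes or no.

Reduce t₁ = k(g(g(b, e), k(g(e, e), s(s(e)))), g(k(g(s(e), s(s(c))), s(e)), e)):
1. k(g(g(b, e), k(g(e, e), s(s(e)))), g(k(g(s(e), s(s(c))), s(e)), e))  →  g(g(b, e), k(g(e, e), s(s(e))))   [R5 at ε]
2. g(g(b, e), k(g(e, e), s(s(e))))  →  g(b, k(g(e, e), s(s(e))))   [R8 at 1]
3. g(b, k(g(e, e), s(s(e))))  →  g(b, g(e, e))   [R5 at 2]
4. g(b, g(e, e))  →  g(b, e)   [R8 at 2]
5. g(b, e)  →  b   [R8 at ε]

Reduce t₂ = g(s(c), g(g(s(e), s(c)), e)):
1. g(s(c), g(g(s(e), s(c)), e))  →  g(s(c), g(s(e), s(c)))   [R8 at 2]
2. g(s(c), g(s(e), s(c)))  →  g(s(c), s(e))   [R7 at 2]
3. g(s(c), s(e))  →  s(c)   [R7 at ε]

no — NF(t₁) = b, NF(t₂) = s(c)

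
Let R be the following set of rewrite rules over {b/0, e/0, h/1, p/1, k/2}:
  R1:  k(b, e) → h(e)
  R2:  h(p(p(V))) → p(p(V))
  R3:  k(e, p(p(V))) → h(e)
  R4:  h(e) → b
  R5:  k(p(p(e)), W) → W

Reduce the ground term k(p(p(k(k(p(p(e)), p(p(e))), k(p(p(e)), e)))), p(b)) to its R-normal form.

1. k(p(p(k(k(p(p(e)), p(p(e))), k(p(p(e)), e)))), p(b))  →  k(p(p(k(p(p(e)), k(p(p(e)), e)))), p(b))   [R5 at 1.1.1.1]
2. k(p(p(k(p(p(e)), k(p(p(e)), e)))), p(b))  →  k(p(p(k(p(p(e)), e))), p(b))   [R5 at 1.1.1]
3. k(p(p(k(p(p(e)), e))), p(b))  →  k(p(p(e)), p(b))   [R5 at 1.1.1]
4. k(p(p(e)), p(b))  →  p(b)   [R5 at ε]

p(b)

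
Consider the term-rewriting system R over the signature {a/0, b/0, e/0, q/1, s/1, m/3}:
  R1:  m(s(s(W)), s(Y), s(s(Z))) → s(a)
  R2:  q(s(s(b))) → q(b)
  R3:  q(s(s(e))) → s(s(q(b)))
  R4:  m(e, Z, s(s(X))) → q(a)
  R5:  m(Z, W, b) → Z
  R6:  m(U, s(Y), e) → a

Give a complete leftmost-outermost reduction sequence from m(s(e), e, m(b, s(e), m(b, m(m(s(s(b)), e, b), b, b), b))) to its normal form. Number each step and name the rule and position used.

s(e)

1. m(s(e), e, m(b, s(e), m(b, m(m(s(s(b)), e, b), b, b), b)))  →  m(s(e), e, m(b, s(e), b))   [R5 at 3.3]
2. m(s(e), e, m(b, s(e), b))  →  m(s(e), e, b)   [R5 at 3]
3. m(s(e), e, b)  →  s(e)   [R5 at ε]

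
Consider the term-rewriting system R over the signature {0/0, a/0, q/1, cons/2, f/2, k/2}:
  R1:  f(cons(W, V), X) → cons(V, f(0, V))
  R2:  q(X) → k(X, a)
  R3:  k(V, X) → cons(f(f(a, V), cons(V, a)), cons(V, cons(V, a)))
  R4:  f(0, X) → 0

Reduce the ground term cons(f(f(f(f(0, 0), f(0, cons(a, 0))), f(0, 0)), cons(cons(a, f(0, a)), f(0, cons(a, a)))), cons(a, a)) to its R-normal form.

1. cons(f(f(f(f(0, 0), f(0, cons(a, 0))), f(0, 0)), cons(cons(a, f(0, a)), f(0, cons(a, a)))), cons(a, a))  →  cons(f(f(f(0, f(0, cons(a, 0))), f(0, 0)), cons(cons(a, f(0, a)), f(0, cons(a, a)))), cons(a, a))   [R4 at 1.1.1.1]
2. cons(f(f(f(0, f(0, cons(a, 0))), f(0, 0)), cons(cons(a, f(0, a)), f(0, cons(a, a)))), cons(a, a))  →  cons(f(f(0, f(0, 0)), cons(cons(a, f(0, a)), f(0, cons(a, a)))), cons(a, a))   [R4 at 1.1.1]
3. cons(f(f(0, f(0, 0)), cons(cons(a, f(0, a)), f(0, cons(a, a)))), cons(a, a))  →  cons(f(0, cons(cons(a, f(0, a)), f(0, cons(a, a)))), cons(a, a))   [R4 at 1.1]
4. cons(f(0, cons(cons(a, f(0, a)), f(0, cons(a, a)))), cons(a, a))  →  cons(0, cons(a, a))   [R4 at 1]

cons(0, cons(a, a))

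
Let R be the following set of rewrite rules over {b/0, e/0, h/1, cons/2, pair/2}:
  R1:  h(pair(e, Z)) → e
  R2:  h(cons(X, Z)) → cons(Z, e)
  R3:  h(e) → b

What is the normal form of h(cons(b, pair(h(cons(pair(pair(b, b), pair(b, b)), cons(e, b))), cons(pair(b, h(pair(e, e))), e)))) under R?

cons(pair(cons(cons(e, b), e), cons(pair(b, e), e)), e)

1. h(cons(b, pair(h(cons(pair(pair(b, b), pair(b, b)), cons(e, b))), cons(pair(b, h(pair(e, e))), e))))  →  cons(pair(h(cons(pair(pair(b, b), pair(b, b)), cons(e, b))), cons(pair(b, h(pair(e, e))), e)), e)   [R2 at ε]
2. cons(pair(h(cons(pair(pair(b, b), pair(b, b)), cons(e, b))), cons(pair(b, h(pair(e, e))), e)), e)  →  cons(pair(cons(cons(e, b), e), cons(pair(b, h(pair(e, e))), e)), e)   [R2 at 1.1]
3. cons(pair(cons(cons(e, b), e), cons(pair(b, h(pair(e, e))), e)), e)  →  cons(pair(cons(cons(e, b), e), cons(pair(b, e), e)), e)   [R1 at 1.2.1.2]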